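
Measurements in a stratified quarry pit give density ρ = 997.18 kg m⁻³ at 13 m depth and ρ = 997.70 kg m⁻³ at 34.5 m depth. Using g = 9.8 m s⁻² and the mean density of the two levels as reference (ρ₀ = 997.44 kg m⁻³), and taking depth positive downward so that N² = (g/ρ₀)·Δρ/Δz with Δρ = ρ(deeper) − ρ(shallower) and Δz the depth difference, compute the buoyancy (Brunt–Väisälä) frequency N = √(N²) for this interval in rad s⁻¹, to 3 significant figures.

Δρ = 997.70 − 997.18 = 0.52 kg m⁻³ over Δz = 34.5 − 13 = 21.5 m.
N² = (9.8/997.44) × (0.52/21.5) = 2.3763 × 10⁻⁴ s⁻².
N = √(2.3763 × 10⁻⁴) = 0.015415 rad s⁻¹ ≈ 0.0154 rad s⁻¹.
Since Δρ > 0 the layer is stably stratified.

0.0154 rad s⁻¹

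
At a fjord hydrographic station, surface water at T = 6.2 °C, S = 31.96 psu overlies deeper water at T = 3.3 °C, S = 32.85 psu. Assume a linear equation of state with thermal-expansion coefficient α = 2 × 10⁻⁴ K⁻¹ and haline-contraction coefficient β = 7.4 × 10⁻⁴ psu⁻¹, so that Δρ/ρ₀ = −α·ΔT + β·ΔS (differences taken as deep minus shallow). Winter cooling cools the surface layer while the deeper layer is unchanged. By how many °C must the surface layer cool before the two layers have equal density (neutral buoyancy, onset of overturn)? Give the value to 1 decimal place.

6.2 °C

Neutral buoyancy requires Δρ = 0, i.e. −α(T_deep − T_surf′) + β(S_deep − S_surf) = 0.
T_surf′ = T_deep − (β/α)·ΔS = 3.3 − (7.4 × 10⁻⁴/2 × 10⁻⁴)·(+0.89) = 0.007 °C.
Cooling required: 6.2 − (0.007) = 6.193 °C.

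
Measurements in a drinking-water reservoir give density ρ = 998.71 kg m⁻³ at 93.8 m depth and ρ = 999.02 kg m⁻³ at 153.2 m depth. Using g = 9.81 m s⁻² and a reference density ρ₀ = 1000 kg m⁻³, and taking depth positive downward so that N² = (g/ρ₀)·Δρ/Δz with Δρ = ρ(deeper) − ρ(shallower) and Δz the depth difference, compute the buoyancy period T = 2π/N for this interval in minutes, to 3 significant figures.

14.6 min

Δρ = 999.02 − 998.71 = 0.31 kg m⁻³ over Δz = 153.2 − 93.8 = 59.4 m.
N² = (9.81/1000) × (0.31/59.4) = 5.1197 × 10⁻⁵ s⁻².
N = √(5.1197 × 10⁻⁵) = 7.1552 × 10⁻³ rad s⁻¹, so T = 2π/N = 878.13 s = 14.636 min ≈ 14.6 min.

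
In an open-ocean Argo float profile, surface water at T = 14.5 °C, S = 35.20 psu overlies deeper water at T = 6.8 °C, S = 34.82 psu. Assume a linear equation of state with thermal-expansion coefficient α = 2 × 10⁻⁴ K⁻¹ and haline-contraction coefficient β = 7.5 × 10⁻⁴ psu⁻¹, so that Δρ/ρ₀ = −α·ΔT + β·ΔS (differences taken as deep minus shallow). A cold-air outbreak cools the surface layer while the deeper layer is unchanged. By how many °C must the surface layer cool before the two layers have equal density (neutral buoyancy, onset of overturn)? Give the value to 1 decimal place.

6.3 °C

Neutral buoyancy requires Δρ = 0, i.e. −α(T_deep − T_surf′) + β(S_deep − S_surf) = 0.
T_surf′ = T_deep − (β/α)·ΔS = 6.8 − (7.5 × 10⁻⁴/2 × 10⁻⁴)·(-0.38) = 8.225 °C.
Cooling required: 14.5 − (8.225) = 6.275 °C.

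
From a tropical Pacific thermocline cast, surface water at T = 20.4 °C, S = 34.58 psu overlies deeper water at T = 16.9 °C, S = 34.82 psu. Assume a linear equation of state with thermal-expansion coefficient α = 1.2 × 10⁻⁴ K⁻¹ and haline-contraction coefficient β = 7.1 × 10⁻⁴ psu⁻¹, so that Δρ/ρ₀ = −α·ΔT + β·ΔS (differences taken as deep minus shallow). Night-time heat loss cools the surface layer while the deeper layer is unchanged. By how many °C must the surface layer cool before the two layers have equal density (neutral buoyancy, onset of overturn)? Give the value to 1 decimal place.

4.9 °C

Neutral buoyancy requires Δρ = 0, i.e. −α(T_deep − T_surf′) + β(S_deep − S_surf) = 0.
T_surf′ = T_deep − (β/α)·ΔS = 16.9 − (7.1 × 10⁻⁴/1.2 × 10⁻⁴)·(+0.24) = 15.480 °C.
Cooling required: 20.4 − (15.480) = 4.920 °C.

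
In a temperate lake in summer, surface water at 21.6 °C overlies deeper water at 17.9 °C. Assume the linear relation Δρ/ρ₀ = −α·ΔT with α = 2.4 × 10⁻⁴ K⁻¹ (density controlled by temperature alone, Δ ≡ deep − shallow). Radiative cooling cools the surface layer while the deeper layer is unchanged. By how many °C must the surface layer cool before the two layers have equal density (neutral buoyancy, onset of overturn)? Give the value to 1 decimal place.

With temperature the only control, equal density requires T_surf′ = T_deep.
T_surf′ = 17.9 °C.
Cooling required: 21.6 − 17.9 = 3.7 °C.

3.7 °C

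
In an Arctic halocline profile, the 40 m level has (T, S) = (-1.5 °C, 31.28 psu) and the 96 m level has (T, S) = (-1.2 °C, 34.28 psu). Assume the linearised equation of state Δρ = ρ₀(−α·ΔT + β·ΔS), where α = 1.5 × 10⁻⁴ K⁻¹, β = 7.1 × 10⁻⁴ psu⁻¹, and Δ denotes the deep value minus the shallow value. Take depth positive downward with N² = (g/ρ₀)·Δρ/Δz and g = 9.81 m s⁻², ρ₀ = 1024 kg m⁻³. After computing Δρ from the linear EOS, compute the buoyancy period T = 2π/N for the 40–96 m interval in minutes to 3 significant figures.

ΔT = +0.3 K, ΔS = +3.00 psu (deep − shallow).
Δρ/ρ₀ = −αΔT + βΔS = -4.50 × 10⁻⁵ + 2.13 × 10⁻³ = 2.085 × 10⁻³, so Δρ ≈ 2.135 kg m⁻³.
N² = (g/ρ₀)·Δρ/Δz = g·(Δρ/ρ₀)/Δz = 9.81 × 2.085 × 10⁻³ / 56 = 3.6525 × 10⁻⁴ s⁻².
N = √(3.6525 × 10⁻⁴) = 0.019112 rad s⁻¹ → T = 2π/N = 328.76 s = 5.4793 min ≈ 5.48 min.

5.48 min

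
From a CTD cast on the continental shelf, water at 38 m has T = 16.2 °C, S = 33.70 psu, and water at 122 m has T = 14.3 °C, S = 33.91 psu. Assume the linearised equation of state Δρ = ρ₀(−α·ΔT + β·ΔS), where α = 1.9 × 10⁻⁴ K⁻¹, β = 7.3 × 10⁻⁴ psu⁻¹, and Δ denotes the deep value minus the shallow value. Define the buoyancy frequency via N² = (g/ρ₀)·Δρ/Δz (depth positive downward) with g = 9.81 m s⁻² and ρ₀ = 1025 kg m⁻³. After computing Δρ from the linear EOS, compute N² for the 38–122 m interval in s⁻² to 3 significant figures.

6.01 × 10⁻⁵ s⁻²

ΔT = -1.9 K, ΔS = +0.21 psu (deep − shallow).
Δρ/ρ₀ = −αΔT + βΔS = 3.61 × 10⁻⁴ + 1.533 × 10⁻⁴ = 5.143 × 10⁻⁴, so Δρ ≈ 0.5272 kg m⁻³.
N² = (g/ρ₀)·Δρ/Δz = g·(Δρ/ρ₀)/Δz = 9.81 × 5.143 × 10⁻⁴ / 84 = 6.0063 × 10⁻⁵ s⁻² ≈ 6.01 × 10⁻⁵ s⁻².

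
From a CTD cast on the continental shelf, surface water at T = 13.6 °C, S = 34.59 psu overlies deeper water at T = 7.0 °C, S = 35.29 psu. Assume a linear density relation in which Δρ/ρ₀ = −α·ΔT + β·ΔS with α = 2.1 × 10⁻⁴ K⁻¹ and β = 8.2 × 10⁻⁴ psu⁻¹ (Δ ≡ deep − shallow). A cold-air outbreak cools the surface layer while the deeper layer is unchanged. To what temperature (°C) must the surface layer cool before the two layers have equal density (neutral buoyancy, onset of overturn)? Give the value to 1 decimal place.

4.3 °C

Neutral buoyancy requires Δρ = 0, i.e. −α(T_deep − T_surf′) + β(S_deep − S_surf) = 0.
T_surf′ = T_deep − (β/α)·ΔS = 7.0 − (8.2 × 10⁻⁴/2.1 × 10⁻⁴)·(+0.70) = 4.267 °C.
Cooling required: 13.6 − (4.267) = 9.333 °C.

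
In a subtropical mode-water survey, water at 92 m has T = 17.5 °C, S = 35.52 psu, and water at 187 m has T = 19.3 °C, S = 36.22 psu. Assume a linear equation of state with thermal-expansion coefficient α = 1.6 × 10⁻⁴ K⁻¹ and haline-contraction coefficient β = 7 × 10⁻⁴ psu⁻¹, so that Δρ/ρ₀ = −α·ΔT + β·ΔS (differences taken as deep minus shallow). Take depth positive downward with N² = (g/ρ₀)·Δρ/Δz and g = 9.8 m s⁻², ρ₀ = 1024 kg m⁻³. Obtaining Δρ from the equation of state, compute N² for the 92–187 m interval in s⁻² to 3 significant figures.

2.08 × 10⁻⁵ s⁻²

ΔT = +1.8 K, ΔS = +0.70 psu (deep − shallow).
Δρ/ρ₀ = −αΔT + βΔS = -2.88 × 10⁻⁴ + 4.90 × 10⁻⁴ = 2.02 × 10⁻⁴, so Δρ ≈ 0.2068 kg m⁻³.
N² = (g/ρ₀)·Δρ/Δz = g·(Δρ/ρ₀)/Δz = 9.8 × 2.02 × 10⁻⁴ / 95 = 2.0838 × 10⁻⁵ s⁻² ≈ 2.08 × 10⁻⁵ s⁻².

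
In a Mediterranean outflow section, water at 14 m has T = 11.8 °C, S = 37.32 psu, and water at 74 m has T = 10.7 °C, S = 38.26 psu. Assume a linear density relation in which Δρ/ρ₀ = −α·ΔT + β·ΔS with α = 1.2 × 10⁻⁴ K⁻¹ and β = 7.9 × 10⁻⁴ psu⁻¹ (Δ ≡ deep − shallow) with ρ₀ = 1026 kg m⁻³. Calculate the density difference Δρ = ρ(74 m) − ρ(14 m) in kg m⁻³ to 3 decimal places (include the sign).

ΔT = -1.1 K, ΔS = +0.94 psu (deep − shallow).
Δρ/ρ₀ = −(1.2 × 10⁻⁴)(-1.1) + (7.9 × 10⁻⁴)(+0.94) = 8.746 × 10⁻⁴.
Δρ = 1026 × (8.746 × 10⁻⁴) = +0.897 kg m⁻³.
Positive Δρ: denser below, stable.

+0.897 kg m⁻³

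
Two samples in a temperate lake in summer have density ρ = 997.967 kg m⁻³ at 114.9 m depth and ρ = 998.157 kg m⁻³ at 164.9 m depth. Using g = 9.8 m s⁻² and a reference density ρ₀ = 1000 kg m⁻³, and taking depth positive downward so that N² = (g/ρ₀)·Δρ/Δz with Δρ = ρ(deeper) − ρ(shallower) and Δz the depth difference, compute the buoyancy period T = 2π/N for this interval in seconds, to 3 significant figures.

1.03 × 10³ s

Δρ = 998.157 − 997.967 = 0.190 kg m⁻³ over Δz = 164.9 − 114.9 = 50 m.
N² = (9.8/1000) × (0.190/50) = 3.7240 × 10⁻⁵ s⁻².
N = √(3.7240 × 10⁻⁵) = 6.1025 × 10⁻³ rad s⁻¹, so T = 2π/N = 1.0296 × 10³ s ≈ 1.03 × 10³ s.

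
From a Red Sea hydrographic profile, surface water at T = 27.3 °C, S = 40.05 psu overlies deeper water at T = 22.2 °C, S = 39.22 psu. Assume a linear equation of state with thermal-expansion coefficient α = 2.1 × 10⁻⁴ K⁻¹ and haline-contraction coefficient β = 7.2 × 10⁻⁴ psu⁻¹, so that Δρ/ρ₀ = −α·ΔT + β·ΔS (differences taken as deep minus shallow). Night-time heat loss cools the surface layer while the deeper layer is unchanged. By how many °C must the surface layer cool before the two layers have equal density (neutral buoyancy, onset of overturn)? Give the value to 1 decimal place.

Neutral buoyancy requires Δρ = 0, i.e. −α(T_deep − T_surf′) + β(S_deep − S_surf) = 0.
T_surf′ = T_deep − (β/α)·ΔS = 22.2 − (7.2 × 10⁻⁴/2.1 × 10⁻⁴)·(-0.83) = 25.046 °C.
Cooling required: 27.3 − (25.046) = 2.254 °C.

2.3 °C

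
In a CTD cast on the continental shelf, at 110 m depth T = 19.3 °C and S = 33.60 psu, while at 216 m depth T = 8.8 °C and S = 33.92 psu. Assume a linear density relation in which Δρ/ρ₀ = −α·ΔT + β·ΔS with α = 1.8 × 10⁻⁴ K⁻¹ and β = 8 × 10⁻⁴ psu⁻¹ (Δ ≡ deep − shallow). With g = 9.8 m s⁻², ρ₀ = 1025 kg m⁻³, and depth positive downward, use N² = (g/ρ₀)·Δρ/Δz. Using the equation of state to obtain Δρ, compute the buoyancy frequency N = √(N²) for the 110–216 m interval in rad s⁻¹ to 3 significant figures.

ΔT = -10.5 K, ΔS = +0.32 psu (deep − shallow).
Δρ/ρ₀ = −αΔT + βΔS = 1.89 × 10⁻³ + 2.56 × 10⁻⁴ = 2.146 × 10⁻³, so Δρ ≈ 2.200 kg m⁻³.
N² = (g/ρ₀)·Δρ/Δz = g·(Δρ/ρ₀)/Δz = 9.8 × 2.146 × 10⁻³ / 106 = 1.9840 × 10⁻⁴ s⁻².
N = √(1.9840 × 10⁻⁴) = 0.014085 rad s⁻¹ ≈ 0.0141 rad s⁻¹.

0.0141 rad s⁻¹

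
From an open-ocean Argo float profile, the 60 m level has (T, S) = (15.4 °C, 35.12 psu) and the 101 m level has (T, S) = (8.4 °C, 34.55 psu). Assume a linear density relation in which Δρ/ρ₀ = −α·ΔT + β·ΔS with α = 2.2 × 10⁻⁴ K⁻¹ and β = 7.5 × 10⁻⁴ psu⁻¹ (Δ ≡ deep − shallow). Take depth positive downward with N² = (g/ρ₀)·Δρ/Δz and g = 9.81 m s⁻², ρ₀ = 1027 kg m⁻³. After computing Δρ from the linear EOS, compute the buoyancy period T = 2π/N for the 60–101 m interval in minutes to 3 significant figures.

6.42 min

ΔT = -7.0 K, ΔS = -0.57 psu (deep − shallow).
Δρ/ρ₀ = −αΔT + βΔS = 1.54 × 10⁻³ − 4.275 × 10⁻⁴ = 1.1125 × 10⁻³, so Δρ ≈ 1.143 kg m⁻³.
N² = (g/ρ₀)·Δρ/Δz = g·(Δρ/ρ₀)/Δz = 9.81 × 1.1125 × 10⁻³ / 41 = 2.6619 × 10⁻⁴ s⁻².
N = √(2.6619 × 10⁻⁴) = 0.016315 rad s⁻¹ → T = 2π/N = 385.12 s = 6.4187 min ≈ 6.42 min.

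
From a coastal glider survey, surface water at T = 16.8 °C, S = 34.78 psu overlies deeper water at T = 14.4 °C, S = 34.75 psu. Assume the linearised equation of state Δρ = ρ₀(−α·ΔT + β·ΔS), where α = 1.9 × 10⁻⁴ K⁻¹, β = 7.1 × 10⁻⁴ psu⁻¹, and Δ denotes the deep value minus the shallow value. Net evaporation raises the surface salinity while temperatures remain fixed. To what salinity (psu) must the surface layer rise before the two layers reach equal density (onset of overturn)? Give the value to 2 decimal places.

35.39 psu

Neutral buoyancy requires −α(T_deep − T_surf) + β(S_deep − S_surf′) = 0.
S_surf′ = S_deep − (α/β)·ΔT = 34.75 − (1.9 × 10⁻⁴/7.1 × 10⁻⁴)·(-2.4) = 35.3923 psu.
Increase required: 35.3923 − 34.78 = 0.6123 psu.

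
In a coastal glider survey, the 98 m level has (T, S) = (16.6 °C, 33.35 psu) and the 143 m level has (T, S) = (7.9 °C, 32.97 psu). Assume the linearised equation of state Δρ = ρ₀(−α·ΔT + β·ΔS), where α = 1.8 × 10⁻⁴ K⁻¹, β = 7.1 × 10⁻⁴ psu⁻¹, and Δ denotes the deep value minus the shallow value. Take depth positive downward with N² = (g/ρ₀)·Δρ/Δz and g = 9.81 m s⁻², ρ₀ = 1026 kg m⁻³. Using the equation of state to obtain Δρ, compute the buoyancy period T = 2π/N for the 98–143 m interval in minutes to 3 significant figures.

6.23 min

ΔT = -8.7 K, ΔS = -0.38 psu (deep − shallow).
Δρ/ρ₀ = −αΔT + βΔS = 1.566 × 10⁻³ − 2.698 × 10⁻⁴ = 1.2962 × 10⁻³, so Δρ ≈ 1.330 kg m⁻³.
N² = (g/ρ₀)·Δρ/Δz = g·(Δρ/ρ₀)/Δz = 9.81 × 1.2962 × 10⁻³ / 45 = 2.8257 × 10⁻⁴ s⁻².
N = √(2.8257 × 10⁻⁴) = 0.016810 rad s⁻¹ → T = 2π/N = 373.78 s = 6.2297 min ≈ 6.23 min.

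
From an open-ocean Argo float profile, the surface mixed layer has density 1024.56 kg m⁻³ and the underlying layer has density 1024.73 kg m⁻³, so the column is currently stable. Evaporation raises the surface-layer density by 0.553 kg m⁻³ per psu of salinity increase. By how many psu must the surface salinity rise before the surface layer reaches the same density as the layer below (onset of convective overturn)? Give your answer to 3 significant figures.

Density deficit of the surface layer: 1024.73 − 1024.56 = 0.17 kg m⁻³.
Required change = 0.17 / 0.553 = 0.307 psu.

0.307 psu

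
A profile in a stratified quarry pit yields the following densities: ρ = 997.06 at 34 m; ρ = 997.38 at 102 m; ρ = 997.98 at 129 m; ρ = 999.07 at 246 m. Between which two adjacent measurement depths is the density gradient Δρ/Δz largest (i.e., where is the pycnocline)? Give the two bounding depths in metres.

102–129 m

Compute the density gradient over each adjacent pair:
  34–102 m: Δρ/Δz = 0.32/68 = 4.7 × 10⁻³ kg m⁻⁴
  102–129 m: Δρ/Δz = 0.60/27 = 0.022 kg m⁻⁴
  129–246 m: Δρ/Δz = 1.09/117 = 9.3 × 10⁻³ kg m⁻⁴
The largest gradient is in the 102–129 m interval — the pycnocline.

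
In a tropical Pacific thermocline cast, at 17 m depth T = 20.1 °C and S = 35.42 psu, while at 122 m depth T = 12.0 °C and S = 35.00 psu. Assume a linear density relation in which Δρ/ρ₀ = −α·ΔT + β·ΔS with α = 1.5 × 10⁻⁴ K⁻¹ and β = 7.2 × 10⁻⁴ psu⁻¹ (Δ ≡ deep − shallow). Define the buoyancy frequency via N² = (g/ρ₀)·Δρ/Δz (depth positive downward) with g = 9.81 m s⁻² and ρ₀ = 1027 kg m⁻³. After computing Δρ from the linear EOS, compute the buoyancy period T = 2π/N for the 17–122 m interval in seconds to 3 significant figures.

680 s

ΔT = -8.1 K, ΔS = -0.42 psu (deep − shallow).
Δρ/ρ₀ = −αΔT + βΔS = 1.215 × 10⁻³ − 3.024 × 10⁻⁴ = 9.126 × 10⁻⁴, so Δρ ≈ 0.9372 kg m⁻³.
N² = (g/ρ₀)·Δρ/Δz = g·(Δρ/ρ₀)/Δz = 9.81 × 9.126 × 10⁻⁴ / 105 = 8.5263 × 10⁻⁵ s⁻².
N = √(8.5263 × 10⁻⁵) = 9.2338 × 10⁻³ rad s⁻¹ → T = 2π/N = 680.45 s ≈ 680 s.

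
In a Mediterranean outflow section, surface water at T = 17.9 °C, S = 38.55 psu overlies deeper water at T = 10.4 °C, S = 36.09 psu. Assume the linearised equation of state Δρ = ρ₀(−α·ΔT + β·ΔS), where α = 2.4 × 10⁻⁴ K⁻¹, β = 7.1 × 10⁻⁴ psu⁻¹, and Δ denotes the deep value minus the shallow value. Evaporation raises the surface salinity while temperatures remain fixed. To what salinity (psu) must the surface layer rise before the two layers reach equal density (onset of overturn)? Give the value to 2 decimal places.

Neutral buoyancy requires −α(T_deep − T_surf) + β(S_deep − S_surf′) = 0.
S_surf′ = S_deep − (α/β)·ΔT = 36.09 − (2.4 × 10⁻⁴/7.1 × 10⁻⁴)·(-7.5) = 38.6252 psu.
Increase required: 38.6252 − 38.55 = 0.0752 psu.

38.63 psu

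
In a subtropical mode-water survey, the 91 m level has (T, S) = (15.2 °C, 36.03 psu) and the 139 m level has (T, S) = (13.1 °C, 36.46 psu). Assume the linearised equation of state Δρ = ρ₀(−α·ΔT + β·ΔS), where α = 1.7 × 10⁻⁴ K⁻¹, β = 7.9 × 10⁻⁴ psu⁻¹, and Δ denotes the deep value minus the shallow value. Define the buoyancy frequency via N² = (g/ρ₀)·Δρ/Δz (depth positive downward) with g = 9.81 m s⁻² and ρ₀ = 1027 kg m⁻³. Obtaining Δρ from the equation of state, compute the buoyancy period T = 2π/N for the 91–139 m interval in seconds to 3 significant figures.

527 s

ΔT = -2.1 K, ΔS = +0.43 psu (deep − shallow).
Δρ/ρ₀ = −αΔT + βΔS = 3.57 × 10⁻⁴ + 3.397 × 10⁻⁴ = 6.967 × 10⁻⁴, so Δρ ≈ 0.7155 kg m⁻³.
N² = (g/ρ₀)·Δρ/Δz = g·(Δρ/ρ₀)/Δz = 9.81 × 6.967 × 10⁻⁴ / 48 = 1.4239 × 10⁻⁴ s⁻².
N = √(1.4239 × 10⁻⁴) = 0.011933 rad s⁻¹ → T = 2π/N = 526.54 s ≈ 527 s.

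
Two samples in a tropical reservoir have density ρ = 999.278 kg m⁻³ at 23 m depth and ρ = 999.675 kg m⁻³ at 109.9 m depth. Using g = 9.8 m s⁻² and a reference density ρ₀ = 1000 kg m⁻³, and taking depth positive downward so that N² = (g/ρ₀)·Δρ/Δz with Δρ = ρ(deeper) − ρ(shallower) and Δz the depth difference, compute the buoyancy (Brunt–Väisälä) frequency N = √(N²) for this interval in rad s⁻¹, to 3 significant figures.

6.69 × 10⁻³ rad s⁻¹

Δρ = 999.675 − 999.278 = 0.397 kg m⁻³ over Δz = 109.9 − 23 = 86.9 m.
N² = (9.8/1000) × (0.397/86.9) = 4.4771 × 10⁻⁵ s⁻².
N = √(4.4771 × 10⁻⁵) = 6.6911 × 10⁻³ rad s⁻¹ ≈ 6.69 × 10⁻³ rad s⁻¹.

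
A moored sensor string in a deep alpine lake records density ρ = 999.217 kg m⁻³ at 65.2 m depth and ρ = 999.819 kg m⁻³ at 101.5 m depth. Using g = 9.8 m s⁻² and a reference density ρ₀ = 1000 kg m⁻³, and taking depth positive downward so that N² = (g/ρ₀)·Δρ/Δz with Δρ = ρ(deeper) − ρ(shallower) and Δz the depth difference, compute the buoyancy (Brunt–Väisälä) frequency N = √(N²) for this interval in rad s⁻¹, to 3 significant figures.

Δρ = 999.819 − 999.217 = 0.602 kg m⁻³ over Δz = 101.5 − 65.2 = 36.3 m.
N² = (9.8/1000) × (0.602/36.3) = 1.6252 × 10⁻⁴ s⁻².
N = √(1.6252 × 10⁻⁴) = 0.012748 rad s⁻¹ ≈ 0.0127 rad s⁻¹.

0.0127 rad s⁻¹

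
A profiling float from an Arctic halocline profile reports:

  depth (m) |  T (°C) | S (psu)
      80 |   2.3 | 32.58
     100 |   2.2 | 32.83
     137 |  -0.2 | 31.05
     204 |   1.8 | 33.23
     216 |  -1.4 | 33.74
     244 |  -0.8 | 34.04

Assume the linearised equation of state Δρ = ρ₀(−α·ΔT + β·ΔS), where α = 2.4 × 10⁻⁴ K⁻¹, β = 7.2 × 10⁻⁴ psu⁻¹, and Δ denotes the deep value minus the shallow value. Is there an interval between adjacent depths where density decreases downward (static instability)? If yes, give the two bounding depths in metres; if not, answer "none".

Evaluate Δρ/ρ₀ = −αΔT + βΔS across each adjacent pair:
  80–100 m: −αΔT+βΔS = −(2.4 × 10⁻⁴)(-0.1)+(7.2 × 10⁻⁴)(+0.25) = 2.0 × 10⁻⁴ → stable
  100–137 m: −αΔT+βΔS = −(2.4 × 10⁻⁴)(-2.4)+(7.2 × 10⁻⁴)(-1.78) = -7.1 × 10⁻⁴ → UNSTABLE
  137–204 m: −αΔT+βΔS = −(2.4 × 10⁻⁴)(+2.0)+(7.2 × 10⁻⁴)(+2.18) = 1.1 × 10⁻³ → stable
  204–216 m: −αΔT+βΔS = −(2.4 × 10⁻⁴)(-3.2)+(7.2 × 10⁻⁴)(+0.51) = 1.1 × 10⁻³ → stable
  216–244 m: −αΔT+βΔS = −(2.4 × 10⁻⁴)(+0.6)+(7.2 × 10⁻⁴)(+0.30) = 7.2 × 10⁻⁵ → stable
The 100–137 m interval has Δρ < 0: lighter water underlies denser water.

100–137 m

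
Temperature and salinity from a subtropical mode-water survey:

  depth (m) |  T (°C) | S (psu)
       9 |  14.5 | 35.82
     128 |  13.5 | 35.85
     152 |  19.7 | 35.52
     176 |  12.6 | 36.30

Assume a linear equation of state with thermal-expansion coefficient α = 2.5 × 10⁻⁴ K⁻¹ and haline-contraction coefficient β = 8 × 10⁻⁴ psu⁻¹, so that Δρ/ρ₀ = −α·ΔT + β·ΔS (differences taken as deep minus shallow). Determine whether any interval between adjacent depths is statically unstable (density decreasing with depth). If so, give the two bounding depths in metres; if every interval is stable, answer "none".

Evaluate Δρ/ρ₀ = −αΔT + βΔS across each adjacent pair:
  9–128 m: −αΔT+βΔS = −(2.5 × 10⁻⁴)(-1.0)+(8 × 10⁻⁴)(+0.03) = 2.7 × 10⁻⁴ → stable
  128–152 m: −αΔT+βΔS = −(2.5 × 10⁻⁴)(+6.2)+(8 × 10⁻⁴)(-0.33) = -1.8 × 10⁻³ → UNSTABLE
  152–176 m: −αΔT+βΔS = −(2.5 × 10⁻⁴)(-7.1)+(8 × 10⁻⁴)(+0.78) = 2.4 × 10⁻³ → stable
The 128–152 m interval has Δρ < 0: lighter water underlies denser water.

128–152 m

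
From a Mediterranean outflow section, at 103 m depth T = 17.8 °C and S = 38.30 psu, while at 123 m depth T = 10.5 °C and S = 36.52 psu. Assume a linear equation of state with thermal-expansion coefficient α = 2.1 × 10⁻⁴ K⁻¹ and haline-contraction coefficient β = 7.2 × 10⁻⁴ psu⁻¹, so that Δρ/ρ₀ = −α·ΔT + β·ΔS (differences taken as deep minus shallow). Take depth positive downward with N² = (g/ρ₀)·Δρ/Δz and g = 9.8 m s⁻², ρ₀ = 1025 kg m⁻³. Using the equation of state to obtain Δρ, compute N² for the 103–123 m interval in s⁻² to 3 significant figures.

1.23 × 10⁻⁴ s⁻²

ΔT = -7.3 K, ΔS = -1.78 psu (deep − shallow).
Δρ/ρ₀ = −αΔT + βΔS = 1.533 × 10⁻³ − 1.2816 × 10⁻³ = 2.514 × 10⁻⁴, so Δρ ≈ 0.2577 kg m⁻³.
N² = (g/ρ₀)·Δρ/Δz = g·(Δρ/ρ₀)/Δz = 9.8 × 2.514 × 10⁻⁴ / 20 = 1.2319 × 10⁻⁴ s⁻² ≈ 1.23 × 10⁻⁴ s⁻².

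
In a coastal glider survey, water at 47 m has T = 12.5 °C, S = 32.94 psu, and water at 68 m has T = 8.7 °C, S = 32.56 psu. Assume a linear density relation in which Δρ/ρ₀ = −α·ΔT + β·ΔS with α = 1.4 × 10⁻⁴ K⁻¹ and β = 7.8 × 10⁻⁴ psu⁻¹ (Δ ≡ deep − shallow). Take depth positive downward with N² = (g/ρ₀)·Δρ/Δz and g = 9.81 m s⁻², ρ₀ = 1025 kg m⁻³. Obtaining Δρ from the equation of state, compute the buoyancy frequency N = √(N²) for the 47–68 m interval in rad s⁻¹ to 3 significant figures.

ΔT = -3.8 K, ΔS = -0.38 psu (deep − shallow).
Δρ/ρ₀ = −αΔT + βΔS = 5.32 × 10⁻⁴ − 2.964 × 10⁻⁴ = 2.356 × 10⁻⁴, so Δρ ≈ 0.2415 kg m⁻³.
N² = (g/ρ₀)·Δρ/Δz = g·(Δρ/ρ₀)/Δz = 9.81 × 2.356 × 10⁻⁴ / 21 = 1.1006 × 10⁻⁴ s⁻².
N = √(1.1006 × 10⁻⁴) = 0.010491 rad s⁻¹ ≈ 0.0105 rad s⁻¹.

0.0105 rad s⁻¹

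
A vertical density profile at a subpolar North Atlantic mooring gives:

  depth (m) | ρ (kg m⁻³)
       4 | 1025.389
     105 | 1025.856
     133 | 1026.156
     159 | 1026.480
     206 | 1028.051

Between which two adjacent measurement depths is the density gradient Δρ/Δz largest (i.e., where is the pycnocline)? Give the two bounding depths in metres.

159–206 m

Compute the density gradient over each adjacent pair:
  4–105 m: Δρ/Δz = 0.467/101 = 4.6 × 10⁻³ kg m⁻⁴
  105–133 m: Δρ/Δz = 0.300/28 = 0.011 kg m⁻⁴
  133–159 m: Δρ/Δz = 0.324/26 = 0.012 kg m⁻⁴
  159–206 m: Δρ/Δz = 1.571/47 = 0.033 kg m⁻⁴
The largest gradient is in the 159–206 m interval — the pycnocline.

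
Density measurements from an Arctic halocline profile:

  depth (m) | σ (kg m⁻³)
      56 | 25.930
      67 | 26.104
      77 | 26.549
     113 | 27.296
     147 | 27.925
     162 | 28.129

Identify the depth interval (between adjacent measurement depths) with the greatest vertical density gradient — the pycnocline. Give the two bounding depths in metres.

67–77 m

Compute the density gradient over each adjacent pair:
  56–67 m: Δρ/Δz = 0.174/11 = 0.016 kg m⁻⁴
  67–77 m: Δρ/Δz = 0.445/10 = 0.044 kg m⁻⁴
  77–113 m: Δρ/Δz = 0.747/36 = 0.021 kg m⁻⁴
  113–147 m: Δρ/Δz = 0.629/34 = 0.018 kg m⁻⁴
  147–162 m: Δρ/Δz = 0.204/15 = 0.014 kg m⁻⁴
The largest gradient is in the 67–77 m interval — the pycnocline.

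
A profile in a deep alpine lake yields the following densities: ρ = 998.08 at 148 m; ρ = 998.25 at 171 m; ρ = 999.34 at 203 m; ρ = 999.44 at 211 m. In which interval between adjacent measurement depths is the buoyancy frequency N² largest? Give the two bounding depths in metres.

Compute the density gradient over each adjacent pair:
  148–171 m: Δρ/Δz = 0.17/23 = 7.4 × 10⁻³ kg m⁻⁴
  171–203 m: Δρ/Δz = 1.09/32 = 0.034 kg m⁻⁴
  203–211 m: Δρ/Δz = 0.10/8 = 0.013 kg m⁻⁴
The largest gradient is in the 171–203 m interval — the pycnocline.

171–203 m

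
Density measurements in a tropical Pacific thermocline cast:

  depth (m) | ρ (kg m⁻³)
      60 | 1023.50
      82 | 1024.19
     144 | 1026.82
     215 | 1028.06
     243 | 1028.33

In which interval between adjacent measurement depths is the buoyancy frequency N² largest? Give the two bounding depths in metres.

82–144 m

Compute the density gradient over each adjacent pair:
  60–82 m: Δρ/Δz = 0.69/22 = 0.031 kg m⁻⁴
  82–144 m: Δρ/Δz = 2.63/62 = 0.042 kg m⁻⁴
  144–215 m: Δρ/Δz = 1.24/71 = 0.017 kg m⁻⁴
  215–243 m: Δρ/Δz = 0.27/28 = 9.6 × 10⁻³ kg m⁻⁴
The largest gradient is in the 82–144 m interval — the pycnocline.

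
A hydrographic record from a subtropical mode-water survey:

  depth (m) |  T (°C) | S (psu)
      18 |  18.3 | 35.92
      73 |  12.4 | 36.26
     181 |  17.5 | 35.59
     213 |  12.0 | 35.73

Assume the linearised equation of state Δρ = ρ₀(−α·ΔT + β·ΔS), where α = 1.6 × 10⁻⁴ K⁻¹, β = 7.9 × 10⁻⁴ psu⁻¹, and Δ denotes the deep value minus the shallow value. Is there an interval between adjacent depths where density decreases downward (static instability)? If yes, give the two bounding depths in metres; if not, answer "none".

73–181 m

Evaluate Δρ/ρ₀ = −αΔT + βΔS across each adjacent pair:
  18–73 m: −αΔT+βΔS = −(1.6 × 10⁻⁴)(-5.9)+(7.9 × 10⁻⁴)(+0.34) = 1.2 × 10⁻³ → stable
  73–181 m: −αΔT+βΔS = −(1.6 × 10⁻⁴)(+5.1)+(7.9 × 10⁻⁴)(-0.67) = -1.3 × 10⁻³ → UNSTABLE
  181–213 m: −αΔT+βΔS = −(1.6 × 10⁻⁴)(-5.5)+(7.9 × 10⁻⁴)(+0.14) = 9.9 × 10⁻⁴ → stable
The 73–181 m interval has Δρ < 0: lighter water underlies denser water.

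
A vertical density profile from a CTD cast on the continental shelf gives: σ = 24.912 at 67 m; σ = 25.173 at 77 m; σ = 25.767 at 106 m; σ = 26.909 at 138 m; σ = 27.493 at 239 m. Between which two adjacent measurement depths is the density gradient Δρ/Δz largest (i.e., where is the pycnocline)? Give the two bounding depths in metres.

Compute the density gradient over each adjacent pair:
  67–77 m: Δρ/Δz = 0.261/10 = 0.026 kg m⁻⁴
  77–106 m: Δρ/Δz = 0.594/29 = 0.020 kg m⁻⁴
  106–138 m: Δρ/Δz = 1.142/32 = 0.036 kg m⁻⁴
  138–239 m: Δρ/Δz = 0.584/101 = 5.8 × 10⁻³ kg m⁻⁴
The largest gradient is in the 106–138 m interval — the pycnocline.

106–138 m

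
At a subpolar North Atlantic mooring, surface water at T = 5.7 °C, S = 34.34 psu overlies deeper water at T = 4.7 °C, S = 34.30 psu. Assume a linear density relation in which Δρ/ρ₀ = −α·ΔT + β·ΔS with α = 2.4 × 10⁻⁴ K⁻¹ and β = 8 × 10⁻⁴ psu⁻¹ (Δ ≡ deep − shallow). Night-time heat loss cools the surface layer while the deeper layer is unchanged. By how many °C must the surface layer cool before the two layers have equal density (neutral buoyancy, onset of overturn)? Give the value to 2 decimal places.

Neutral buoyancy requires Δρ = 0, i.e. −α(T_deep − T_surf′) + β(S_deep − S_surf) = 0.
T_surf′ = T_deep − (β/α)·ΔS = 4.7 − (8 × 10⁻⁴/2.4 × 10⁻⁴)·(-0.04) = 4.8333 °C.
Cooling required: 5.7 − (4.8333) = 0.8667 °C.

0.87 °C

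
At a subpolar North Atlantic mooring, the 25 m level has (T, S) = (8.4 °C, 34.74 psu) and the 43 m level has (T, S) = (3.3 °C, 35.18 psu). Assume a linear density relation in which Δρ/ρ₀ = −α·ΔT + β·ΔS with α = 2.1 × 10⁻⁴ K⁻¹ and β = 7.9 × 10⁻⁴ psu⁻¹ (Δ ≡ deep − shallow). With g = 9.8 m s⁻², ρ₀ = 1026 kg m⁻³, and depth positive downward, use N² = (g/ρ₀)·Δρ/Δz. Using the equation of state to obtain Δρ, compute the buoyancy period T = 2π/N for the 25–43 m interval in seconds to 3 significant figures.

226 s

ΔT = -5.1 K, ΔS = +0.44 psu (deep − shallow).
Δρ/ρ₀ = −αΔT + βΔS = 1.071 × 10⁻³ + 3.476 × 10⁻⁴ = 1.4186 × 10⁻³, so Δρ ≈ 1.455 kg m⁻³.
N² = (g/ρ₀)·Δρ/Δz = g·(Δρ/ρ₀)/Δz = 9.8 × 1.4186 × 10⁻³ / 18 = 7.7235 × 10⁻⁴ s⁻².
N = √(7.7235 × 10⁻⁴) = 0.027791 rad s⁻¹ → T = 2π/N = 226.09 s ≈ 226 s.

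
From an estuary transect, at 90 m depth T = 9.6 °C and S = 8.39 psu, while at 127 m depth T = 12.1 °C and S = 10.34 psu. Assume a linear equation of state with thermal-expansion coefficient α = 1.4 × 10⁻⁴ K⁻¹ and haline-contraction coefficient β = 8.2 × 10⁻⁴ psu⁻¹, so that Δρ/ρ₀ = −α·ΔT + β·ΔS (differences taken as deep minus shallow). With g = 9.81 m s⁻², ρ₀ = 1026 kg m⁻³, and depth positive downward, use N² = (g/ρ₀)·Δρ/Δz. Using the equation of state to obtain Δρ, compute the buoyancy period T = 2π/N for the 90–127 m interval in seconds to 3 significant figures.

345 s

ΔT = +2.5 K, ΔS = +1.95 psu (deep − shallow).
Δρ/ρ₀ = −αΔT + βΔS = -3.50 × 10⁻⁴ + 1.599 × 10⁻³ = 1.249 × 10⁻³, so Δρ ≈ 1.281 kg m⁻³.
N² = (g/ρ₀)·Δρ/Δz = g·(Δρ/ρ₀)/Δz = 9.81 × 1.249 × 10⁻³ / 37 = 3.3115 × 10⁻⁴ s⁻².
N = √(3.3115 × 10⁻⁴) = 0.018198 rad s⁻¹ → T = 2π/N = 345.27 s ≈ 345 s.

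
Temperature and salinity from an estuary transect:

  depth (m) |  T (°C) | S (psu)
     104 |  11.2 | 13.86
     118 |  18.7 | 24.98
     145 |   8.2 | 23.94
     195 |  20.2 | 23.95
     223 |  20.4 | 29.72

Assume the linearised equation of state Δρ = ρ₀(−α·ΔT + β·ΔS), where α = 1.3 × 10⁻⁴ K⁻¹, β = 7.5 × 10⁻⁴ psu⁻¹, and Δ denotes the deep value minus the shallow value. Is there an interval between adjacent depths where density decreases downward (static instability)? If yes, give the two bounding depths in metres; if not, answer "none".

145–195 m

Evaluate Δρ/ρ₀ = −αΔT + βΔS across each adjacent pair:
  104–118 m: −αΔT+βΔS = −(1.3 × 10⁻⁴)(+7.5)+(7.5 × 10⁻⁴)(+11.12) = 7.4 × 10⁻³ → stable
  118–145 m: −αΔT+βΔS = −(1.3 × 10⁻⁴)(-10.5)+(7.5 × 10⁻⁴)(-1.04) = 5.8 × 10⁻⁴ → stable
  145–195 m: −αΔT+βΔS = −(1.3 × 10⁻⁴)(+12.0)+(7.5 × 10⁻⁴)(+0.01) = -1.6 × 10⁻³ → UNSTABLE
  195–223 m: −αΔT+βΔS = −(1.3 × 10⁻⁴)(+0.2)+(7.5 × 10⁻⁴)(+5.77) = 4.3 × 10⁻³ → stable
The 145–195 m interval has Δρ < 0: lighter water underlies denser water.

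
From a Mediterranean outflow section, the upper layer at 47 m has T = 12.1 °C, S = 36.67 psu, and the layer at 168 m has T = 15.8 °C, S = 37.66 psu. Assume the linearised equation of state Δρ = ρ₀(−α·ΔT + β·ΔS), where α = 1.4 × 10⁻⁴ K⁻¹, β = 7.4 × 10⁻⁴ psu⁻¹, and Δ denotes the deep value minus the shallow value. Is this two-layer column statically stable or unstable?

stable

ΔT = 15.8 − 12.1 = +3.7 K and ΔS = 37.66 − 36.67 = +0.99 psu (deep − shallow).
−αΔT = -5.18 × 10⁻⁴; βΔS = 7.326 × 10⁻⁴; sum Δρ/ρ₀ = 2.146 × 10⁻⁴.
Δρ/ρ₀ > 0, so Δρ > 0: deeper water is denser → statically stable.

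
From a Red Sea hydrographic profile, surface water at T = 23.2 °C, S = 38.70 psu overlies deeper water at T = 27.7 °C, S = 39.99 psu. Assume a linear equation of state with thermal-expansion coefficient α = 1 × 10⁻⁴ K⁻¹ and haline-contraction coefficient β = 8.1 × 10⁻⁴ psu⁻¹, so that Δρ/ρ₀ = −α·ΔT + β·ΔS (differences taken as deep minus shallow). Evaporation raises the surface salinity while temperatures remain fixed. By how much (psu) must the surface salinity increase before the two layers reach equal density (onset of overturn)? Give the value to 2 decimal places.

0.73 psu

Neutral buoyancy requires −α(T_deep − T_surf) + β(S_deep − S_surf′) = 0.
S_surf′ = S_deep − (α/β)·ΔT = 39.99 − (1 × 10⁻⁴/8.1 × 10⁻⁴)·(+4.5) = 39.4344 psu.
Increase required: 39.4344 − 38.70 = 0.7344 psu.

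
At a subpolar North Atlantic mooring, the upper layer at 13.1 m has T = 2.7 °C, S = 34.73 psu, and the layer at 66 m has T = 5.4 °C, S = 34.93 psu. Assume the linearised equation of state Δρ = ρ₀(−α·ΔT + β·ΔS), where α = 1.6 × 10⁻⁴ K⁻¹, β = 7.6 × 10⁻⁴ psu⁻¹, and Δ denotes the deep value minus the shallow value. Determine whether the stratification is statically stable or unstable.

unstable

ΔT = 5.4 − 2.7 = +2.7 K and ΔS = 34.93 − 34.73 = +0.20 psu (deep − shallow).
−αΔT = -4.32 × 10⁻⁴; βΔS = 1.52 × 10⁻⁴; sum Δρ/ρ₀ = -2.80 × 10⁻⁴.
Δρ/ρ₀ < 0, so Δρ < 0: deeper water is lighter → statically unstable; the column would overturn.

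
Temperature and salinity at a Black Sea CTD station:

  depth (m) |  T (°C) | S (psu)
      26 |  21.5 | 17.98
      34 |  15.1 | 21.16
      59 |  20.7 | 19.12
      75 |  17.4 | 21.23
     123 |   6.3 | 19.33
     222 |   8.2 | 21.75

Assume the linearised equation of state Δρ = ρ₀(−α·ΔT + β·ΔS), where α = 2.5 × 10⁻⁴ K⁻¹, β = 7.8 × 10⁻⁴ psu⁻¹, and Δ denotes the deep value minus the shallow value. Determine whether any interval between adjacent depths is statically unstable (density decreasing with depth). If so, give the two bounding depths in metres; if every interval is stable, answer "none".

34–59 m

Evaluate Δρ/ρ₀ = −αΔT + βΔS across each adjacent pair:
  26–34 m: −αΔT+βΔS = −(2.5 × 10⁻⁴)(-6.4)+(7.8 × 10⁻⁴)(+3.18) = 4.1 × 10⁻³ → stable
  34–59 m: −αΔT+βΔS = −(2.5 × 10⁻⁴)(+5.6)+(7.8 × 10⁻⁴)(-2.04) = -3.0 × 10⁻³ → UNSTABLE
  59–75 m: −αΔT+βΔS = −(2.5 × 10⁻⁴)(-3.3)+(7.8 × 10⁻⁴)(+2.11) = 2.5 × 10⁻³ → stable
  75–123 m: −αΔT+βΔS = −(2.5 × 10⁻⁴)(-11.1)+(7.8 × 10⁻⁴)(-1.90) = 1.3 × 10⁻³ → stable
  123–222 m: −αΔT+βΔS = −(2.5 × 10⁻⁴)(+1.9)+(7.8 × 10⁻⁴)(+2.42) = 1.4 × 10⁻³ → stable
The 34–59 m interval has Δρ < 0: lighter water underlies denser water.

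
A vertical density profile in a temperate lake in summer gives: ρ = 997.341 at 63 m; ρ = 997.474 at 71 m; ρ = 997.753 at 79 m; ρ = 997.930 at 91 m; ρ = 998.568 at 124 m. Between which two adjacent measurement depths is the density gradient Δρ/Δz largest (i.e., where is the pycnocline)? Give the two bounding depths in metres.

Compute the density gradient over each adjacent pair:
  63–71 m: Δρ/Δz = 0.133/8 = 0.017 kg m⁻⁴
  71–79 m: Δρ/Δz = 0.279/8 = 0.035 kg m⁻⁴
  79–91 m: Δρ/Δz = 0.177/12 = 0.015 kg m⁻⁴
  91–124 m: Δρ/Δz = 0.638/33 = 0.019 kg m⁻⁴
The largest gradient is in the 71–79 m interval — the pycnocline.

71–79 m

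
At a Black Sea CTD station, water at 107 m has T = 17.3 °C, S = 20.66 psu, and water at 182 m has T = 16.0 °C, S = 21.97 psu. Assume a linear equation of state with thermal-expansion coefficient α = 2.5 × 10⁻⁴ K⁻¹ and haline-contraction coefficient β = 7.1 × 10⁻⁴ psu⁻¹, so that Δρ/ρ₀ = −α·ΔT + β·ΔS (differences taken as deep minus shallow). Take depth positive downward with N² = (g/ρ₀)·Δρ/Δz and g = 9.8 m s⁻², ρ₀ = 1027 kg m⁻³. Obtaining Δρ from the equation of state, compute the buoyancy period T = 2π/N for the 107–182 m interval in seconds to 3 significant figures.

491 s

ΔT = -1.3 K, ΔS = +1.31 psu (deep − shallow).
Δρ/ρ₀ = −αΔT + βΔS = 3.25 × 10⁻⁴ + 9.301 × 10⁻⁴ = 1.2551 × 10⁻³, so Δρ ≈ 1.289 kg m⁻³.
N² = (g/ρ₀)·Δρ/Δz = g·(Δρ/ρ₀)/Δz = 9.8 × 1.2551 × 10⁻³ / 75 = 1.6400 × 10⁻⁴ s⁻².
N = √(1.6400 × 10⁻⁴) = 0.012806 rad s⁻¹ → T = 2π/N = 490.64 s ≈ 491 s.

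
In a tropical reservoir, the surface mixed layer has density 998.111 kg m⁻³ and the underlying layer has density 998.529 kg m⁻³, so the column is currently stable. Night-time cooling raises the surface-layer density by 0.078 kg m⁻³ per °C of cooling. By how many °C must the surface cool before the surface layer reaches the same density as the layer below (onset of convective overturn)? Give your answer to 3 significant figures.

5.36 °C

Density deficit of the surface layer: 998.529 − 998.111 = 0.418 kg m⁻³.
Required change = 0.418 / 0.078 = 5.36 °C.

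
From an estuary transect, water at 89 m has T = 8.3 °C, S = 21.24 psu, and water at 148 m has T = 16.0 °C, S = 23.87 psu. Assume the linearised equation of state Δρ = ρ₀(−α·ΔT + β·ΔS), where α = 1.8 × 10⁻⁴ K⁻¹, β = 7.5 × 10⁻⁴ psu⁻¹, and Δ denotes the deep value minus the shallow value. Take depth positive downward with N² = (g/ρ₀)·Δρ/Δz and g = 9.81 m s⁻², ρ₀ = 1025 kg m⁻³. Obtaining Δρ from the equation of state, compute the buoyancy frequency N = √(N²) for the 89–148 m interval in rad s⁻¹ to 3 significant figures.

9.88 × 10⁻³ rad s⁻¹

ΔT = +7.7 K, ΔS = +2.63 psu (deep − shallow).
Δρ/ρ₀ = −αΔT + βΔS = -1.386 × 10⁻³ + 1.9725 × 10⁻³ = 5.865 × 10⁻⁴, so Δρ ≈ 0.6012 kg m⁻³.
N² = (g/ρ₀)·Δρ/Δz = g·(Δρ/ρ₀)/Δz = 9.81 × 5.865 × 10⁻⁴ / 59 = 9.7518 × 10⁻⁵ s⁻².
N = √(9.7518 × 10⁻⁵) = 9.8751 × 10⁻³ rad s⁻¹ ≈ 9.88 × 10⁻³ rad s⁻¹.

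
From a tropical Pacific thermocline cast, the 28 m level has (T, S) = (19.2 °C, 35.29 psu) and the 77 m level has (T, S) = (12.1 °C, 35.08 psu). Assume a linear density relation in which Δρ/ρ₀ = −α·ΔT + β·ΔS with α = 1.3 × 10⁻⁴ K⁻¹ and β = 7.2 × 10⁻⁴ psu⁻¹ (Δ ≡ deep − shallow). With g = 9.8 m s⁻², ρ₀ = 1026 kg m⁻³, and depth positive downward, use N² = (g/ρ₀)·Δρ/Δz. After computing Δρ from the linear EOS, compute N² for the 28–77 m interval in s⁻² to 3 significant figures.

ΔT = -7.1 K, ΔS = -0.21 psu (deep − shallow).
Δρ/ρ₀ = −αΔT + βΔS = 9.23 × 10⁻⁴ − 1.512 × 10⁻⁴ = 7.718 × 10⁻⁴, so Δρ ≈ 0.7919 kg m⁻³.
N² = (g/ρ₀)·Δρ/Δz = g·(Δρ/ρ₀)/Δz = 9.8 × 7.718 × 10⁻⁴ / 49 = 1.5436 × 10⁻⁴ s⁻² ≈ 1.54 × 10⁻⁴ s⁻².

1.54 × 10⁻⁴ s⁻²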